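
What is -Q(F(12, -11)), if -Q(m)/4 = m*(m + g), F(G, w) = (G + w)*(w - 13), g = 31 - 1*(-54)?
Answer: -5856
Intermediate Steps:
g = 85 (g = 31 + 54 = 85)
F(G, w) = (-13 + w)*(G + w) (F(G, w) = (G + w)*(-13 + w) = (-13 + w)*(G + w))
Q(m) = -4*m*(85 + m) (Q(m) = -4*m*(m + 85) = -4*m*(85 + m))
-Q(F(12, -11)) = -(-4)*((-11)² - 13*12 - 13*(-11) + 12*(-11))*(85 + ((-11)² - 13*12 - 13*(-11) + 12*(-11))) = -(-4)*(121 - 156 + 143 - 132)*(85 + (121 - 156 + 143 - 132)) = -(-4)*(-24)*(85 - 24) = -(-4)*(-24)*61 = -1*5856 = -5856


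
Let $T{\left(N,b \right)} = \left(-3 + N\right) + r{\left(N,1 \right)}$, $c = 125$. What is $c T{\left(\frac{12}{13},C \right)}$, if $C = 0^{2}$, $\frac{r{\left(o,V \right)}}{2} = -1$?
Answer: $- \frac{6625}{13} \approx -509.62$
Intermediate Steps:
$r{\left(o,V \right)} = -2$ ($r{\left(o,V \right)} = 2 \left(-1\right) = -2$)
$C = 0$
$T{\left(N,b \right)} = -5 + N$ ($T{\left(N,b \right)} = \left(-3 + N\right) - 2 = -5 + N$)
$c T{\left(\frac{12}{13},C \right)} = 125 \left(-5 + \frac{12}{13}\right) = 125 \left(- \frac{53}{13}\right) = - \frac{6625}{13}$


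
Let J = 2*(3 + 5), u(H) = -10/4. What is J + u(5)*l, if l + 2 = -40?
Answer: 121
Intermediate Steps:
l = -42 (l = -2 - 40 = -42)
u(H) = -5/2 (u(H) = -10*¼ = -5/2)
J = 16 (J = 2*8 = 16)
J + u(5)*l = 16 - 5/2*(-42) = 16 + 105 = 121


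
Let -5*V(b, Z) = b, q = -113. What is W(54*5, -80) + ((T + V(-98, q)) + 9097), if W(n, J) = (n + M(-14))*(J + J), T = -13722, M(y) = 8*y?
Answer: -149427/5 ≈ -29885.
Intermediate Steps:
V(b, Z) = -b/5
W(n, J) = 2*J*(-112 + n) (W(n, J) = (n + 8*(-14))*(J + J) = (n - 112)*(2*J) = (-112 + n)*(2*J) = 2*J*(-112 + n))
W(54*5, -80) + ((T + V(-98, q)) + 9097) = 2*(-80)*(-112 + 54*5) + ((-13722 - 1/5*(-98)) + 9097) = 2*(-80)*(-112 + 270) + ((-13722 + 98/5) + 9097) = 2*(-80)*158 + (-68512/5 + 9097) = -25280 - 23027/5 = -149427/5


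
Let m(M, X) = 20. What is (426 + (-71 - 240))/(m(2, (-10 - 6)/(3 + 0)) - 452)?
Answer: -115/432 ≈ -0.26620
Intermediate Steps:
(426 + (-71 - 240))/(m(2, (-10 - 6)/(3 + 0)) - 452) = (426 + (-71 - 240))/(20 - 452) = (426 - 311)/(-432) = 115*(-1/432) = -115/432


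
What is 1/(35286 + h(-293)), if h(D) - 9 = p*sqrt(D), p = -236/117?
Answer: 483153255/17052910454153 + 27612*I*sqrt(293)/17052910454153 ≈ 2.8333e-5 + 2.7716e-8*I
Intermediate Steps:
p = -236/117 (p = -236*1/117 = -236/117 ≈ -2.0171)
h(D) = 9 - 236*sqrt(D)/117
1/(35286 + h(-293)) = 1/(35286 + (9 - 236*I*sqrt(293)/117)) = 1/(35295 - 236*I*sqrt(293)/117)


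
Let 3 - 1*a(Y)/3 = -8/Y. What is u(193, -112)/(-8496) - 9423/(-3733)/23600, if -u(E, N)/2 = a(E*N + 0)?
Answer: 49661909/22316527275 ≈ 0.0022253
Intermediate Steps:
a(Y) = 9 + 24/Y (a(Y) = 9 - (-24)/Y = 9 + 24/Y)
u(E, N) = -18 - 48/(E*N) (u(E, N) = -2*(9 + 24/(E*N + 0)) = -2*(9 + 24/((E*N))) = -2*(9 + 24*(1/(E*N))) = -2*(9 + 24/(E*N)) = -18 - 48/(E*N))
u(193, -112)/(-8496) - 9423/(-3733)/23600 = (-18 - 48/(193*(-112)))/(-8496) - 9423/(-3733)/23600 = (-18 - 48*1/193*(-1/112))*(-1/8496) - 9423*(-1/3733)*(1/23600) = (-18 + 3/1351)*(-1/8496) + (9423/3733)*(1/23600) = -24315/1351*(-1/8496) + 9423/88098800 = 8105/3826032 + 9423/88098800 = 49661909/22316527275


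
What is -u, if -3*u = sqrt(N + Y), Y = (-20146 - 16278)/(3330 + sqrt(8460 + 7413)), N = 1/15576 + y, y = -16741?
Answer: sqrt(-13842277755092212629437850 + 2718087118954128768*sqrt(15873))/86236734276 ≈ 43.143*I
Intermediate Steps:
N = -260757815/15576 (N = 1/15576 - 16741 = -260757815/15576 ≈ -16741.)
Y = -36424/(3330 + sqrt(15873)) ≈ -10.539
u = -sqrt(-26029437557675/1553815032 + 36424*sqrt(15873)/11073027)/3 (u = -sqrt(-260757815/15576 + (-1092720/99757 + 36424*sqrt(15873)/11073027))/3 = -sqrt(-26029437557675/1553815032 + 36424*sqrt(15873)/11073027)/3 ≈ -43.143*I)
-u = -(-1)*I*sqrt(13842277755092212629437850 - 2718087118954128768*sqrt(15873))/86236734276 = I*sqrt(13842277755092212629437850 - 2718087118954128768*sqrt(15873))/86236734276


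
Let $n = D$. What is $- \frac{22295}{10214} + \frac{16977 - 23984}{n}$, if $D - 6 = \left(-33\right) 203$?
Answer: $- \frac{77650937}{68362302} \approx -1.1359$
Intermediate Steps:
$D = -6693$ ($D = 6 - 6699 = -6693$)
$n = -6693$
$- \frac{22295}{10214} + \frac{16977 - 23984}{n} = - \frac{22295}{10214} + \frac{16977 - 23984}{-6693} = \left(-22295\right) \frac{1}{10214} + \left(16977 - 23984\right) \left(- \frac{1}{6693}\right) = - \frac{22295}{10214} - - \frac{7007}{6693} = - \frac{22295}{10214} + \frac{7007}{6693} = - \frac{77650937}{68362302}$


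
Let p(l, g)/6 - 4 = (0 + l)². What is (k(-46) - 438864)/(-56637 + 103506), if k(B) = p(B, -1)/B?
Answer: -3366744/359329 ≈ -9.3695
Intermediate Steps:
p(l, g) = 24 + 6*l² (p(l, g) = 24 + 6*(0 + l)² = 24 + 6*l²)
k(B) = (24 + 6*B²)/B
(k(-46) - 438864)/(-56637 + 103506) = ((6*(-46) + 24/(-46)) - 438864)/(-56637 + 103506) = ((-276 + 24*(-1/46)) - 438864)/46869 = ((-276 - 12/23) - 438864)*(1/46869) = (-6360/23 - 438864)*(1/46869) = -10100232/23*1/46869 = -3366744/359329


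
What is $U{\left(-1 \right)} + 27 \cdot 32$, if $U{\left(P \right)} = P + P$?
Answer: $862$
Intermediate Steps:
$U{\left(P \right)} = 2 P$
$U{\left(-1 \right)} + 27 \cdot 32 = 2 \left(-1\right) + 27 \cdot 32 = -2 + 864 = 862$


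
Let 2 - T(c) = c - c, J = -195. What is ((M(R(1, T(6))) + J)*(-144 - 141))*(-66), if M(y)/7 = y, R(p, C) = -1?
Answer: -3799620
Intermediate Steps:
T(c) = 2 (T(c) = 2 - (c - c) = 2 - 1*0 = 2 + 0 = 2)
M(y) = 7*y
((M(R(1, T(6))) + J)*(-144 - 141))*(-66) = ((7*(-1) - 195)*(-144 - 141))*(-66) = ((-7 - 195)*(-285))*(-66) = -202*(-285)*(-66) = 57570*(-66) = -3799620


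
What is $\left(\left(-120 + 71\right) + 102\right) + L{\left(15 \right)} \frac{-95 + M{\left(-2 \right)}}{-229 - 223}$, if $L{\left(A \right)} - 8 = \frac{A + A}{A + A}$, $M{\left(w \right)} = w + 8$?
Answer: $\frac{24757}{452} \approx 54.772$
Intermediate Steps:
$M{\left(w \right)} = 8 + w$
$L{\left(A \right)} = 9$ ($L{\left(A \right)} = 8 + \frac{A + A}{A + A} = 8 + \frac{2 A}{2 A} = 8 + 2 A \frac{1}{2 A} = 8 + 1 = 9$)
$\left(\left(-120 + 71\right) + 102\right) + L{\left(15 \right)} \frac{-95 + M{\left(-2 \right)}}{-229 - 223} = \left(\left(-120 + 71\right) + 102\right) + 9 \frac{-95 + \left(8 - 2\right)}{-229 - 223} = \left(-49 + 102\right) + 9 \frac{-95 + 6}{-452} = 53 + 9 \left(\left(-89\right) \left(- \frac{1}{452}\right)\right) = 53 + 9 \cdot \frac{89}{452} = 53 + \frac{801}{452} = \frac{24757}{452}$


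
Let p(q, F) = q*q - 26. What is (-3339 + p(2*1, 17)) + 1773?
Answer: -1588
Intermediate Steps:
p(q, F) = -26 + q² (p(q, F) = q² - 26 = -26 + q²)
(-3339 + p(2*1, 17)) + 1773 = (-3339 + (-26 + (2*1)²)) + 1773 = (-3339 + (-26 + 2²)) + 1773 = (-3339 + (-26 + 4)) + 1773 = (-3339 - 22) + 1773 = -3361 + 1773 = -1588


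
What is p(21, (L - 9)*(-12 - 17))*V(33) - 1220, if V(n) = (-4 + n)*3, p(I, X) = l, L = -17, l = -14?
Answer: -2438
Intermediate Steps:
p(I, X) = -14
V(n) = -12 + 3*n
p(21, (L - 9)*(-12 - 17))*V(33) - 1220 = -14*(-12 + 3*33) - 1220 = -14*(-12 + 99) - 1220 = -14*87 - 1220 = -1218 - 1220 = -2438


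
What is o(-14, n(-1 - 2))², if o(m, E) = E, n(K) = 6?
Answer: 36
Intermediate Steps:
o(-14, n(-1 - 2))² = 6² = 36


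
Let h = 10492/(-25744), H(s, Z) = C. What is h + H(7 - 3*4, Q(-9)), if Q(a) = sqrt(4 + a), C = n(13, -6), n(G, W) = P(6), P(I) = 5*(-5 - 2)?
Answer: -227883/6436 ≈ -35.408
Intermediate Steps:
P(I) = -35 (P(I) = 5*(-7) = -35)
n(G, W) = -35
C = -35
H(s, Z) = -35
h = -2623/6436 (h = 10492*(-1/25744) = -2623/6436 ≈ -0.40755)
h + H(7 - 3*4, Q(-9)) = -2623/6436 - 35 = -227883/6436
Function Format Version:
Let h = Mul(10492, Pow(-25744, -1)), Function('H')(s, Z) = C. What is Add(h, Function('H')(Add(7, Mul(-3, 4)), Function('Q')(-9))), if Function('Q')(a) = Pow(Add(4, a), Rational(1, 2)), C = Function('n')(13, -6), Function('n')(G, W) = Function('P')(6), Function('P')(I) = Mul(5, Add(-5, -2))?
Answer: Rational(-227883, 6436) ≈ -35.408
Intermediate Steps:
Function('P')(I) = -35 (Function('P')(I) = Mul(5, -7) = -35)
Function('n')(G, W) = -35
C = -35
Function('H')(s, Z) = -35
h = Rational(-2623, 6436) (h = Mul(10492, Rational(-1, 25744)) = Rational(-2623, 6436) ≈ -0.40755)
Add(h, Function('H')(Add(7, Mul(-3, 4)), Function('Q')(-9))) = Add(Rational(-2623, 6436), -35) = Rational(-227883, 6436)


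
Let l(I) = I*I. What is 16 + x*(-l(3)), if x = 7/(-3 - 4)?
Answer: 25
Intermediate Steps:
l(I) = I²
x = -1 (x = 7/(-7) = 7*(-⅐) = -1)
16 + x*(-l(3)) = 16 - (-1)*3² = 16 - (-1)*9 = 16 - 1*(-9) = 16 + 9 = 25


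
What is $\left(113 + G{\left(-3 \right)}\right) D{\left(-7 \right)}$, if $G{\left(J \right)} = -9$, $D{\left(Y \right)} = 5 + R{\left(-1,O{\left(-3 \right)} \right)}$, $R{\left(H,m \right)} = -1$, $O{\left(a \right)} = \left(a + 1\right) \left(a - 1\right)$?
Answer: $416$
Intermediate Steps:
$O{\left(a \right)} = \left(1 + a\right) \left(-1 + a\right)$
$D{\left(Y \right)} = 4$ ($D{\left(Y \right)} = 5 - 1 = 4$)
$\left(113 + G{\left(-3 \right)}\right) D{\left(-7 \right)} = \left(113 - 9\right) 4 = 104 \cdot 4 = 416$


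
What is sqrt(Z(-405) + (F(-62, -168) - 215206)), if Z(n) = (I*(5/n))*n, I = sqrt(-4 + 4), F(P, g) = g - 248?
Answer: 99*I*sqrt(22) ≈ 464.35*I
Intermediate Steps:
F(P, g) = -248 + g
I = 0 (I = sqrt(0) = 0)
Z(n) = 0 (Z(n) = (0*(5/n))*n = 0*n = 0)
sqrt(Z(-405) + (F(-62, -168) - 215206)) = sqrt(0 + ((-248 - 168) - 215206)) = sqrt(0 + (-416 - 215206)) = sqrt(0 - 215622) = sqrt(-215622) = 99*I*sqrt(22)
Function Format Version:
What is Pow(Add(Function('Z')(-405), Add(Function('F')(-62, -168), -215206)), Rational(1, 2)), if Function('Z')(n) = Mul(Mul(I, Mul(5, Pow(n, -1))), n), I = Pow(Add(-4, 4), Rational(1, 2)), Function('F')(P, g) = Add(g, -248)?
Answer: Mul(99, I, Pow(22, Rational(1, 2))) ≈ Mul(464.35, I)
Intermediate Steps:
Function('F')(P, g) = Add(-248, g)
I = 0 (I = Pow(0, Rational(1, 2)) = 0)
Function('Z')(n) = 0 (Function('Z')(n) = Mul(Mul(0, Mul(5, Pow(n, -1))), n) = Mul(0, n) = 0)
Pow(Add(Function('Z')(-405), Add(Function('F')(-62, -168), -215206)), Rational(1, 2)) = Pow(Add(0, Add(Add(-248, -168), -215206)), Rational(1, 2)) = Pow(Add(0, Add(-416, -215206)), Rational(1, 2)) = Pow(Add(0, -215622), Rational(1, 2)) = Pow(-215622, Rational(1, 2)) = Mul(99, I, Pow(22, Rational(1, 2)))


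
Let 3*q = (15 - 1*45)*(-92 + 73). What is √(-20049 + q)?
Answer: I*√19859 ≈ 140.92*I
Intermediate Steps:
q = 190 (q = ((15 - 1*45)*(-92 + 73))/3 = ((15 - 45)*(-19))/3 = (-30*(-19))/3 = (⅓)*570 = 190)
√(-20049 + q) = √(-20049 + 190) = √(-19859) = I*√19859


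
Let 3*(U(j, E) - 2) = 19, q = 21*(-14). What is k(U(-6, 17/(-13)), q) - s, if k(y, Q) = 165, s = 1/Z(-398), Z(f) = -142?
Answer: 23431/142 ≈ 165.01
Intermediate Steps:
s = -1/142 (s = 1/(-142) = -1/142 ≈ -0.0070423)
q = -294
U(j, E) = 25/3 (U(j, E) = 2 + (1/3)*19 = 2 + 19/3 = 25/3)
k(U(-6, 17/(-13)), q) - s = 165 - 1*(-1/142) = 165 + 1/142 = 23431/142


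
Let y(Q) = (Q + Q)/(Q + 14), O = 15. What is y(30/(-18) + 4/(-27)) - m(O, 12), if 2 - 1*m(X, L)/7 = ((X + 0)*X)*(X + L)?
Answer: 1998003/47 ≈ 42511.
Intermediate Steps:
y(Q) = 2*Q/(14 + Q) (y(Q) = (2*Q)/(14 + Q) = 2*Q/(14 + Q))
m(X, L) = 14 - 7*X**2*(L + X) (m(X, L) = 14 - 7*(X + 0)*X*(X + L) = 14 - 7*X*X*(L + X) = 14 - 7*X**2*(L + X))
y(30/(-18) + 4/(-27)) - m(O, 12) = 2*(30/(-18) + 4/(-27))/(14 + (30/(-18) + 4/(-27))) - (14 - 7*15**3 - 7*12*15**2) = 2*(30*(-1/18) + 4*(-1/27))/(14 + (30*(-1/18) + 4*(-1/27))) - (14 - 7*3375 - 7*12*225) = 2*(-5/3 - 4/27)/(14 + (-5/3 - 4/27)) - (14 - 23625 - 18900) = 2*(-49/27)/(14 - 49/27) - 1*(-42511) = 2*(-49/27)/(329/27) + 42511 = 2*(-49/27)*(27/329) + 42511 = -14/47 + 42511 = 1998003/47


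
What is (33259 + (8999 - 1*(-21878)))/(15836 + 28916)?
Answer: 8017/5594 ≈ 1.4331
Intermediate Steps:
(33259 + (8999 - 1*(-21878)))/(15836 + 28916) = (33259 + (8999 + 21878))/44752 = (33259 + 30877)*(1/44752) = 64136*(1/44752) = 8017/5594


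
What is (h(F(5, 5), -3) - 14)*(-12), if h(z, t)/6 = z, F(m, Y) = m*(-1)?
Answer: 528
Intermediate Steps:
F(m, Y) = -m
h(z, t) = 6*z
(h(F(5, 5), -3) - 14)*(-12) = (6*(-1*5) - 14)*(-12) = (6*(-5) - 14)*(-12) = (-30 - 14)*(-12) = -44*(-12) = 528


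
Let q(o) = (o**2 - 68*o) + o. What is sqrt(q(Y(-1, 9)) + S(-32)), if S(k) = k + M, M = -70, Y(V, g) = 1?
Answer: 2*I*sqrt(42) ≈ 12.961*I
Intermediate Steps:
q(o) = o**2 - 67*o
S(k) = -70 + k (S(k) = k - 70 = -70 + k)
sqrt(q(Y(-1, 9)) + S(-32)) = sqrt(1*(-67 + 1) + (-70 - 32)) = sqrt(1*(-66) - 102) = sqrt(-66 - 102) = sqrt(-168) = 2*I*sqrt(42)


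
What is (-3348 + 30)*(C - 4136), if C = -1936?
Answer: 20146896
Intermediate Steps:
(-3348 + 30)*(C - 4136) = (-3348 + 30)*(-1936 - 4136) = -3318*(-6072) = 20146896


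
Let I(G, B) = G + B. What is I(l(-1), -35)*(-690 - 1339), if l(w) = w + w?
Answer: 75073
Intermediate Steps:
l(w) = 2*w
I(G, B) = B + G
I(l(-1), -35)*(-690 - 1339) = (-35 + 2*(-1))*(-690 - 1339) = (-35 - 2)*(-2029) = -37*(-2029) = 75073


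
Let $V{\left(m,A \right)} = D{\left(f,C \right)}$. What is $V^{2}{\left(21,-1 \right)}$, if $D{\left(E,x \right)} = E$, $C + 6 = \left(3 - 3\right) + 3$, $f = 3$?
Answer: $9$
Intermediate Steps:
$C = -3$ ($C = -6 + \left(\left(3 - 3\right) + 3\right) = -6 + \left(0 + 3\right) = -6 + 3 = -3$)
$V{\left(m,A \right)} = 3$
$V^{2}{\left(21,-1 \right)} = 3^{2} = 9$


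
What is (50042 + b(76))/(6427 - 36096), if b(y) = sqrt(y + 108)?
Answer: -50042/29669 - 2*sqrt(46)/29669 ≈ -1.6871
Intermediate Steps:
b(y) = sqrt(108 + y)
(50042 + b(76))/(6427 - 36096) = (50042 + sqrt(108 + 76))/(6427 - 36096) = (50042 + sqrt(184))/(-29669) = (50042 + 2*sqrt(46))*(-1/29669) = -50042/29669 - 2*sqrt(46)/29669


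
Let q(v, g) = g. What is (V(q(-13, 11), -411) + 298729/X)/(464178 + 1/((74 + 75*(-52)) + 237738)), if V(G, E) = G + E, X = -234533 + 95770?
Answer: -13053208640248/15066443100215131 ≈ -0.00086638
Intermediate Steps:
X = -138763
V(G, E) = E + G
(V(q(-13, 11), -411) + 298729/X)/(464178 + 1/((74 + 75*(-52)) + 237738)) = ((-411 + 11) + 298729/(-138763))/(464178 + 1/((74 + 75*(-52)) + 237738)) = (-400 + 298729*(-1/138763))/(464178 + 1/((74 - 3900) + 237738)) = (-400 - 298729/138763)/(464178 + 1/(-3826 + 237738)) = -55803929/(138763*(464178 + 1/233912)) = -55803929/(138763*108576804337/233912) = -55803929/138763*233912/108576804337 = -13053208640248/15066443100215131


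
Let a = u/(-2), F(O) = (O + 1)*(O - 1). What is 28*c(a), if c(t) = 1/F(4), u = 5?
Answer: 28/15 ≈ 1.8667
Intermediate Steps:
F(O) = (1 + O)*(-1 + O)
a = -5/2 (a = 5/(-2) = 5*(-½) = -5/2 ≈ -2.5000)
c(t) = 1/15 (c(t) = 1/(-1 + 4²) = 1/(-1 + 16) = 1/15)
28*c(a) = 28*(1/15) = 28/15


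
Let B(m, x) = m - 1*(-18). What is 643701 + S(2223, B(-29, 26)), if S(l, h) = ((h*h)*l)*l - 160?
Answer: 598592750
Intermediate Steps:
B(m, x) = 18 + m (B(m, x) = m + 18 = 18 + m)
S(l, h) = -160 + h²*l² (S(l, h) = (h²*l)*l - 160 = (l*h²)*l - 160 = h²*l² - 160 = -160 + h²*l²)
643701 + S(2223, B(-29, 26)) = 643701 + (-160 + (18 - 29)²*2223²) = 643701 + (-160 + (-11)²*4941729) = 643701 + (-160 + 121*4941729) = 643701 + (-160 + 597949209) = 643701 + 597949049 = 598592750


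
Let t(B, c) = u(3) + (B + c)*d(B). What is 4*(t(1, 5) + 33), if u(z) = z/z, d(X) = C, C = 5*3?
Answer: 496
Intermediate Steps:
C = 15
d(X) = 15
u(z) = 1
t(B, c) = 1 + 15*B + 15*c (t(B, c) = 1 + (B + c)*15 = 1 + (15*B + 15*c) = 1 + 15*B + 15*c)
4*(t(1, 5) + 33) = 4*((1 + 15*1 + 15*5) + 33) = 4*((1 + 15 + 75) + 33) = 4*(91 + 33) = 4*124 = 496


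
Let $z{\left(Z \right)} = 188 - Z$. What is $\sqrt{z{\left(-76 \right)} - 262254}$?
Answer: $3 i \sqrt{29110} \approx 511.85 i$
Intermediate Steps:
$\sqrt{z{\left(-76 \right)} - 262254} = \sqrt{\left(188 - -76\right) - 262254} = \sqrt{\left(188 + 76\right) - 262254} = \sqrt{264 - 262254} = \sqrt{-261990} = 3 i \sqrt{29110}$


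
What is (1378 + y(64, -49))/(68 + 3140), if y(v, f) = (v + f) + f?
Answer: 168/401 ≈ 0.41895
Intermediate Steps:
y(v, f) = v + 2*f (y(v, f) = (f + v) + f = v + 2*f)
(1378 + y(64, -49))/(68 + 3140) = (1378 + (64 + 2*(-49)))/(68 + 3140) = (1378 + (64 - 98))/3208 = (1378 - 34)*(1/3208) = 1344*(1/3208) = 168/401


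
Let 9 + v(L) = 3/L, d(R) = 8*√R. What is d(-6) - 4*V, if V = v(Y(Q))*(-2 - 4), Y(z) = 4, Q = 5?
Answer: -198 + 8*I*√6 ≈ -198.0 + 19.596*I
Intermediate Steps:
v(L) = -9 + 3/L
V = 99/2 (V = (-9 + 3/4)*(-2 - 4) = (-9 + 3*(¼))*(-6) = (-9 + ¾)*(-6) = -33/4*(-6) = 99/2 ≈ 49.500)
d(-6) - 4*V = 8*√(-6) - 4*99/2 = 8*(I*√6) - 198 = 8*I*√6 - 198 = -198 + 8*I*√6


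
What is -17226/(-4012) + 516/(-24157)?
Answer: 12178185/2850526 ≈ 4.2723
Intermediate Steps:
-17226/(-4012) + 516/(-24157) = -17226*(-1/4012) + 516*(-1/24157) = 8613/2006 - 516/24157 = 12178185/2850526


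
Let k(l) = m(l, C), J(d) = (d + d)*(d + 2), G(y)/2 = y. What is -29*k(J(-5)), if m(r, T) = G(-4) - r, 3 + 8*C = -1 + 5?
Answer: 1102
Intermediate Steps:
G(y) = 2*y
C = 1/8 (C = -3/8 + (-1 + 5)/8 = -3/8 + (1/8)*4 = -3/8 + 1/2 = 1/8 ≈ 0.12500)
m(r, T) = -8 - r (m(r, T) = 2*(-4) - r = -8 - r)
J(d) = 2*d*(2 + d) (J(d) = (2*d)*(2 + d) = 2*d*(2 + d))
k(l) = -8 - l
-29*k(J(-5)) = -29*(-8 - 2*(-5)*(2 - 5)) = -29*(-8 - 2*(-5)*(-3)) = -29*(-8 - 1*30) = -29*(-8 - 30) = -29*(-38) = 1102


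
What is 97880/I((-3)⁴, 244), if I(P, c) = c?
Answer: 24470/61 ≈ 401.15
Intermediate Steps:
97880/I((-3)⁴, 244) = 97880/244 = 97880*(1/244) = 24470/61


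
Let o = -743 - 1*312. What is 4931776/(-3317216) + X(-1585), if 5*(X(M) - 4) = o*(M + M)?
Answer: 69337331344/103663 ≈ 6.6887e+5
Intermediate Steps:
o = -1055 (o = -743 - 312 = -1055)
X(M) = 4 - 422*M (X(M) = 4 + (-1055*(M + M))/5 = 4 + (-2110*M)/5 = 4 - 422*M)
4931776/(-3317216) + X(-1585) = 4931776/(-3317216) + (4 - 422*(-1585)) = 4931776*(-1/3317216) + (4 + 668870) = -154118/103663 + 668874 = 69337331344/103663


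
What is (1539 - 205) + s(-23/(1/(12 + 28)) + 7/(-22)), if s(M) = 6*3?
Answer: 1352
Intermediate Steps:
s(M) = 18
(1539 - 205) + s(-23/(1/(12 + 28)) + 7/(-22)) = (1539 - 205) + 18 = 1334 + 18 = 1352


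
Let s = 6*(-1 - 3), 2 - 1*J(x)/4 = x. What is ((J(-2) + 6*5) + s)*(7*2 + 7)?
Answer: 462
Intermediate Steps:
J(x) = 8 - 4*x
s = -24 (s = 6*(-4) = -24)
((J(-2) + 6*5) + s)*(7*2 + 7) = (((8 - 4*(-2)) + 6*5) - 24)*(7*2 + 7) = (((8 + 8) + 30) - 24)*(14 + 7) = ((16 + 30) - 24)*21 = (46 - 24)*21 = 22*21 = 462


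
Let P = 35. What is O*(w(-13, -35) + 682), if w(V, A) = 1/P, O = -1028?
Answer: -24539388/35 ≈ -7.0113e+5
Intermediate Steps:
w(V, A) = 1/35
O*(w(-13, -35) + 682) = -1028*(1/35 + 682) = -1028*23871/35 = -24539388/35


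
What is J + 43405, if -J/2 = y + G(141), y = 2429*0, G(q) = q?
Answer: 43123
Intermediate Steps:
y = 0
J = -282 (J = -2*(0 + 141) = -2*141 = -282)
J + 43405 = -282 + 43405 = 43123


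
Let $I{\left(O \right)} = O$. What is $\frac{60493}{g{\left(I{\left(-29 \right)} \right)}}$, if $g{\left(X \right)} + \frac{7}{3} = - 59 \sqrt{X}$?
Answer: $- \frac{1270353}{908590} + \frac{32121783 i \sqrt{29}}{908590} \approx -1.3982 + 190.38 i$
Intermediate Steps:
$g{\left(X \right)} = - \frac{7}{3} - 59 \sqrt{X}$
$\frac{60493}{g{\left(I{\left(-29 \right)} \right)}} = \frac{60493}{- \frac{7}{3} - 59 \sqrt{-29}} = \frac{60493}{- \frac{7}{3} - 59 i \sqrt{29}}$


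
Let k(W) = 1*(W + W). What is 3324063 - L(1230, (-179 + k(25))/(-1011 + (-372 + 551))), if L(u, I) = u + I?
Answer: 2764596927/832 ≈ 3.3228e+6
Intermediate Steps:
k(W) = 2*W (k(W) = 1*(2*W) = 2*W)
L(u, I) = I + u
3324063 - L(1230, (-179 + k(25))/(-1011 + (-372 + 551))) = 3324063 - ((-179 + 2*25)/(-1011 + (-372 + 551)) + 1230) = 3324063 - ((-179 + 50)/(-1011 + 179) + 1230) = 3324063 - (-129/(-832) + 1230) = 3324063 - (-129*(-1/832) + 1230) = 3324063 - (129/832 + 1230) = 3324063 - 1*1023489/832 = 3324063 - 1023489/832 = 2764596927/832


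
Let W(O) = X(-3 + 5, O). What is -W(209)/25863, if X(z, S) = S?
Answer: -209/25863 ≈ -0.0080810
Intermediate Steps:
W(O) = O
-W(209)/25863 = -1*209/25863 = -209*1/25863 = -209/25863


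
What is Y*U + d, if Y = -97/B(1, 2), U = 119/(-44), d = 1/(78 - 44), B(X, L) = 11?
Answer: 196473/8228 ≈ 23.879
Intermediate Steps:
d = 1/34 ≈ 0.029412
U = -119/44 (U = 119*(-1/44) = -119/44 ≈ -2.7045)
Y = -97/11 ≈ -8.8182
Y*U + d = -97/11*(-119/44) + 1/34 = 11543/484 + 1/34 = 196473/8228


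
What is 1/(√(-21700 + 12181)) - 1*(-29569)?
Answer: 29569 - I*√9519/9519 ≈ 29569.0 - 0.01025*I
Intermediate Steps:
1/(√(-21700 + 12181)) - 1*(-29569) = 1/(√(-9519)) + 29569 = 1/(I*√9519) + 29569 = -I*√9519/9519 + 29569 = 29569 - I*√9519/9519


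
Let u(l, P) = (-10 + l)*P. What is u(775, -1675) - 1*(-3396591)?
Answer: 2115216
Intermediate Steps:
u(l, P) = P*(-10 + l)
u(775, -1675) - 1*(-3396591) = -1675*(-10 + 775) - 1*(-3396591) = -1675*765 + 3396591 = -1281375 + 3396591 = 2115216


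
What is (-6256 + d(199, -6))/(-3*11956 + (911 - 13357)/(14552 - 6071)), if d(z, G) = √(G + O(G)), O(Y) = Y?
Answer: 26528568/152104477 - 8481*I*√3/152104477 ≈ 0.17441 - 9.6575e-5*I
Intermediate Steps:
d(z, G) = √2*√G (d(z, G) = √(G + G) = √(2*G) = √2*√G)
(-6256 + d(199, -6))/(-3*11956 + (911 - 13357)/(14552 - 6071)) = (-6256 + √2*√(-6))/(-3*11956 + (911 - 13357)/(14552 - 6071)) = (-6256 + √2*(I*√6))/(-35868 - 12446/8481) = (-6256 + 2*I*√3)/(-35868 - 12446*1/8481) = (-6256 + 2*I*√3)/(-35868 - 12446/8481) = (-6256 + 2*I*√3)/(-304208954/8481) = (-6256 + 2*I*√3)*(-8481/304208954) = 26528568/152104477 - 8481*I*√3/152104477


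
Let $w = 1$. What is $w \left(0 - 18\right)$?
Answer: $-18$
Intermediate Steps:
$w \left(0 - 18\right) = 1 \left(0 - 18\right) = 1 \left(-18\right) = -18$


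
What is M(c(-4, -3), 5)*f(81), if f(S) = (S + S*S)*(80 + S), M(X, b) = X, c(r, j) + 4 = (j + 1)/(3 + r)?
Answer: -2138724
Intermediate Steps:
c(r, j) = -4 + (1 + j)/(3 + r) (c(r, j) = -4 + (j + 1)/(3 + r) = -4 + (1 + j)/(3 + r))
f(S) = (80 + S)*(S + S²) (f(S) = (S + S²)*(80 + S) = (80 + S)*(S + S²))
M(c(-4, -3), 5)*f(81) = ((-11 - 3 - 4*(-4))/(3 - 4))*(81*(80 + 81² + 81*81)) = ((-11 - 3 + 16)/(-1))*(81*(80 + 6561 + 6561)) = (-1*2)*(81*13202) = -2*1069362 = -2138724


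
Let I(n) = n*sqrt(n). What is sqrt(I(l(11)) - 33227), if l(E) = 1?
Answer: I*sqrt(33226) ≈ 182.28*I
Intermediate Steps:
I(n) = n**(3/2)
sqrt(I(l(11)) - 33227) = sqrt(1**(3/2) - 33227) = sqrt(1 - 33227) = sqrt(-33226) = I*sqrt(33226)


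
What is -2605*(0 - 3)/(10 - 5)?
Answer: 1563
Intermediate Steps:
-2605*(0 - 3)/(10 - 5) = -(-7815)/5 = -2605*(-3/5) = 1563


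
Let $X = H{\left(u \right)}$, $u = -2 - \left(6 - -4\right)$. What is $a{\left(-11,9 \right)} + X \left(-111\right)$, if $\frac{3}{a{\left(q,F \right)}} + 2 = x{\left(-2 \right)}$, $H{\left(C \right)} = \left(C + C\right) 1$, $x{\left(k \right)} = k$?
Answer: $\frac{10653}{4} \approx 2663.3$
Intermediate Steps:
$u = -12$ ($u = -2 - \left(6 + 4\right) = -2 - 10 = -12$)
$H{\left(C \right)} = 2 C$ ($H{\left(C \right)} = 2 C 1 = 2 C$)
$a{\left(q,F \right)} = - \frac{3}{4}$ ($a{\left(q,F \right)} = \frac{3}{-2 - 2} = \frac{3}{-4} = 3 \left(- \frac{1}{4}\right) = - \frac{3}{4}$)
$X = -24$ ($X = 2 \left(-12\right) = -24$)
$a{\left(-11,9 \right)} + X \left(-111\right) = - \frac{3}{4} - -2664 = - \frac{3}{4} + 2664 = \frac{10653}{4}$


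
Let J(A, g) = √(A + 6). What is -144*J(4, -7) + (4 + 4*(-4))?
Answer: -12 - 144*√10 ≈ -467.37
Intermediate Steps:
J(A, g) = √(6 + A)
-144*J(4, -7) + (4 + 4*(-4)) = -144*√(6 + 4) + (4 + 4*(-4)) = -144*√10 + (4 - 16) = -144*√10 - 12 = -12 - 144*√10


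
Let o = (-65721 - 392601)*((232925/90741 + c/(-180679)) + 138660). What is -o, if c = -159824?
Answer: 49616332011527826118/780713959 ≈ 6.3552e+10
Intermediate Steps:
o = -49616332011527826118/780713959 (o = (-65721 - 392601)*((232925/90741 - 159824/(-180679)) + 138660) = -458322*((232925*(1/90741) - 159824*(-1/180679)) + 138660) = -458322*((33275/12963 + 159824/180679) + 138660) = -458322*(8083892237/2342141877 + 138660) = -458322*324769476557057/2342141877 = -49616332011527826118/780713959 ≈ -6.3552e+10)
-o = -1*(-49616332011527826118/780713959) = 49616332011527826118/780713959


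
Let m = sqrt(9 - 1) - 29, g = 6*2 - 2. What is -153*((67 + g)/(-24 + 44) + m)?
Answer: 76959/20 - 306*sqrt(2) ≈ 3415.2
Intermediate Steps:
g = 10 (g = 12 - 2 = 10)
m = -29 + 2*sqrt(2) (m = sqrt(8) - 29 = 2*sqrt(2) - 29 = -29 + 2*sqrt(2) ≈ -26.172)
-153*((67 + g)/(-24 + 44) + m) = -153*((67 + 10)/(-24 + 44) + (-29 + 2*sqrt(2))) = -153*(77/20 + (-29 + 2*sqrt(2))) = -153*(-503/20 + 2*sqrt(2)) = 76959/20 - 306*sqrt(2)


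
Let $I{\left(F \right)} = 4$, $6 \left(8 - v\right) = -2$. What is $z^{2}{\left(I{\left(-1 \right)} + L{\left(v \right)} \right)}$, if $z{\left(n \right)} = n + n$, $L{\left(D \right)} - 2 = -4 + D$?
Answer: $\frac{3844}{9} \approx 427.11$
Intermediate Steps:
$v = \frac{25}{3}$ ($v = 8 - - \frac{1}{3} = 8 + \frac{1}{3} = \frac{25}{3} \approx 8.3333$)
$L{\left(D \right)} = -2 + D$ ($L{\left(D \right)} = 2 + \left(-4 + D\right) = -2 + D$)
$z{\left(n \right)} = 2 n$
$z^{2}{\left(I{\left(-1 \right)} + L{\left(v \right)} \right)} = \left(2 \left(4 + \left(-2 + \frac{25}{3}\right)\right)\right)^{2} = \left(2 \left(4 + \frac{19}{3}\right)\right)^{2} = \left(2 \cdot \frac{31}{3}\right)^{2} = \left(\frac{62}{3}\right)^{2} = \frac{3844}{9}$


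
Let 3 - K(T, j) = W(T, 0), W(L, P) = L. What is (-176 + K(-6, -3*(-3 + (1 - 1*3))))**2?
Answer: 27889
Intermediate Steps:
K(T, j) = 3 - T
(-176 + K(-6, -3*(-3 + (1 - 1*3))))**2 = (-176 + (3 - 1*(-6)))**2 = (-176 + (3 + 6))**2 = (-176 + 9)**2 = (-167)**2 = 27889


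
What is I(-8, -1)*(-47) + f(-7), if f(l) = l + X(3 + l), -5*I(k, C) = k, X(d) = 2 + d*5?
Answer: -501/5 ≈ -100.20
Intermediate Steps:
X(d) = 2 + 5*d
I(k, C) = -k/5
f(l) = 17 + 6*l (f(l) = l + (2 + 5*(3 + l)) = l + (2 + (15 + 5*l)) = l + (17 + 5*l) = 17 + 6*l)
I(-8, -1)*(-47) + f(-7) = -⅕*(-8)*(-47) + (17 + 6*(-7)) = (8/5)*(-47) + (17 - 42) = -376/5 - 25 = -501/5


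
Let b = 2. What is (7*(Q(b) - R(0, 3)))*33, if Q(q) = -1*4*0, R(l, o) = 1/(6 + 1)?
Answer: -33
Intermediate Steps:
R(l, o) = 1/7
Q(q) = 0 (Q(q) = -4*0 = 0)
(7*(Q(b) - R(0, 3)))*33 = (7*(0 - 1*1/7))*33 = (7*(0 - 1/7))*33 = (7*(-1/7))*33 = -1*33 = -33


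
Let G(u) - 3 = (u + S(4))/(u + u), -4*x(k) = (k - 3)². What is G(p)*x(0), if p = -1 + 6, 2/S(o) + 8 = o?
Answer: -621/80 ≈ -7.7625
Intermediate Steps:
x(k) = -(-3 + k)²/4 (x(k) = -(k - 3)²/4 = -(-3 + k)²/4)
S(o) = 2/(-8 + o)
p = 5
G(u) = 3 + (-½ + u)/(2*u) (G(u) = 3 + (u + 2/(-8 + 4))/(u + u) = 3 + (u + 2/(-4))/((2*u)) = 3 + (u + 2*(-¼))*(1/(2*u)) = 3 + (u - ½)*(1/(2*u)) = 3 + (-½ + u)*(1/(2*u)) = 3 + (-½ + u)/(2*u))
G(p)*x(0) = ((¼)*(-1 + 14*5)/5)*(-(-3 + 0)²/4) = ((¼)*(⅕)*(-1 + 70))*(-¼*(-3)²) = ((¼)*(⅕)*69)*(-¼*9) = (69/20)*(-9/4) = -621/80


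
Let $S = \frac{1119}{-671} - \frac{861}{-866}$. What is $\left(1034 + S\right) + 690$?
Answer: $\frac{1001400941}{581086} \approx 1723.3$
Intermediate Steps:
$S = - \frac{391323}{581086}$ ($S = 1119 \left(- \frac{1}{671}\right) - - \frac{861}{866} = - \frac{1119}{671} + \frac{861}{866} = - \frac{391323}{581086} \approx -0.67343$)
$\left(1034 + S\right) + 690 = \left(1034 - \frac{391323}{581086}\right) + 690 = \frac{600451601}{581086} + 690 = \frac{1001400941}{581086}$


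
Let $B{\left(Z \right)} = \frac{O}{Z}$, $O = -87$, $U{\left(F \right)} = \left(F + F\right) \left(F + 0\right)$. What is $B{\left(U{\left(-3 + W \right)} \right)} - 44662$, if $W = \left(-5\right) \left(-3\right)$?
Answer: $- \frac{4287581}{96} \approx -44662.0$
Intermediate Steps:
$W = 15$
$U{\left(F \right)} = 2 F^{2}$ ($U{\left(F \right)} = 2 F F = 2 F^{2}$)
$B{\left(Z \right)} = - \frac{87}{Z}$
$B{\left(U{\left(-3 + W \right)} \right)} - 44662 = - \frac{87}{2 \left(-3 + 15\right)^{2}} - 44662 = - \frac{87}{2 \cdot 12^{2}} - 44662 = - \frac{87}{2 \cdot 144} - 44662 = - \frac{87}{288} - 44662 = \left(-87\right) \frac{1}{288} - 44662 = - \frac{29}{96} - 44662 = - \frac{4287581}{96}$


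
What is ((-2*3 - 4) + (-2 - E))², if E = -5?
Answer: 49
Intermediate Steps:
((-2*3 - 4) + (-2 - E))² = ((-2*3 - 4) + (-2 - 1*(-5)))² = ((-6 - 4) + (-2 + 5))² = (-10 + 3)² = (-7)² = 49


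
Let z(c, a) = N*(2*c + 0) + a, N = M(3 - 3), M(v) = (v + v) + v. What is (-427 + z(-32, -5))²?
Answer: 186624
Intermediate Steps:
M(v) = 3*v (M(v) = 2*v + v = 3*v)
N = 0 (N = 3*(3 - 3) = 3*0 = 0)
z(c, a) = a (z(c, a) = 0*(2*c + 0) + a = 0*(2*c) + a = 0 + a = a)
(-427 + z(-32, -5))² = (-427 - 5)² = (-432)² = 186624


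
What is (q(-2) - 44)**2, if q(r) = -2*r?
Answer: 1600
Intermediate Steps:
(q(-2) - 44)**2 = (-2*(-2) - 44)**2 = (4 - 44)**2 = (-40)**2 = 1600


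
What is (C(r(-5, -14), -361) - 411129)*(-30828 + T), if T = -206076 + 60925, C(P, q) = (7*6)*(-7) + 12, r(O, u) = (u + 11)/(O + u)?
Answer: 72399696369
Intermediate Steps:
r(O, u) = (11 + u)/(O + u)
C(P, q) = -282 (C(P, q) = 42*(-7) + 12 = -294 + 12 = -282)
T = -145151
(C(r(-5, -14), -361) - 411129)*(-30828 + T) = (-282 - 411129)*(-30828 - 145151) = -411411*(-175979) = 72399696369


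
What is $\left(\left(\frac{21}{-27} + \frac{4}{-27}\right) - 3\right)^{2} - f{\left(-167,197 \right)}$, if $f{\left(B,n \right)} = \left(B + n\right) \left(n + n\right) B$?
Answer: $\frac{1439013496}{729} \approx 1.974 \cdot 10^{6}$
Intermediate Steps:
$f{\left(B,n \right)} = 2 B n \left(B + n\right)$ ($f{\left(B,n \right)} = \left(B + n\right) 2 n B = 2 n \left(B + n\right) B = 2 B n \left(B + n\right)$)
$\left(\left(\frac{21}{-27} + \frac{4}{-27}\right) - 3\right)^{2} - f{\left(-167,197 \right)} = \left(\left(\frac{21}{-27} + \frac{4}{-27}\right) - 3\right)^{2} - 2 \left(-167\right) 197 \left(-167 + 197\right) = \left(\left(21 \left(- \frac{1}{27}\right) + 4 \left(- \frac{1}{27}\right)\right) - 3\right)^{2} - 2 \left(-167\right) 197 \cdot 30 = \left(\left(- \frac{7}{9} - \frac{4}{27}\right) - 3\right)^{2} - -1973940 = \left(- \frac{25}{27} - 3\right)^{2} + 1973940 = \left(- \frac{106}{27}\right)^{2} + 1973940 = \frac{11236}{729} + 1973940 = \frac{1439013496}{729}$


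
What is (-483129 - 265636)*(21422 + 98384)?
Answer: -89706539590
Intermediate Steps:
(-483129 - 265636)*(21422 + 98384) = -748765*119806 = -89706539590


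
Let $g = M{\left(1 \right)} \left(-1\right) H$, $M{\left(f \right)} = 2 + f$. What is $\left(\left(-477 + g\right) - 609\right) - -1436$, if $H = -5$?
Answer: $365$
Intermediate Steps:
$g = 15$ ($g = \left(2 + 1\right) \left(-1\right) \left(-5\right) = 3 \left(-1\right) \left(-5\right) = \left(-3\right) \left(-5\right) = 15$)
$\left(\left(-477 + g\right) - 609\right) - -1436 = \left(\left(-477 + 15\right) - 609\right) - -1436 = \left(-462 - 609\right) + 1436 = -1071 + 1436 = 365$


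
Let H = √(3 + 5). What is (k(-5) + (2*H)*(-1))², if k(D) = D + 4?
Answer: 33 + 8*√2 ≈ 44.314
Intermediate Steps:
k(D) = 4 + D
H = 2*√2 (H = √8 = 2*√2 ≈ 2.8284)
(k(-5) + (2*H)*(-1))² = ((4 - 5) + (2*(2*√2))*(-1))² = (-1 + (4*√2)*(-1))² = (-1 - 4*√2)²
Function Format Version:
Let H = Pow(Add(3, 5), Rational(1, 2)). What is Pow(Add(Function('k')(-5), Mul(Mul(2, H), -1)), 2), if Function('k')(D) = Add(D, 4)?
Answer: Add(33, Mul(8, Pow(2, Rational(1, 2)))) ≈ 44.314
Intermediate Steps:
Function('k')(D) = Add(4, D)
H = Mul(2, Pow(2, Rational(1, 2))) (H = Pow(8, Rational(1, 2)) = Mul(2, Pow(2, Rational(1, 2))) ≈ 2.8284)
Pow(Add(Function('k')(-5), Mul(Mul(2, H), -1)), 2) = Pow(Add(Add(4, -5), Mul(Mul(2, Mul(2, Pow(2, Rational(1, 2)))), -1)), 2) = Pow(Add(-1, Mul(Mul(4, Pow(2, Rational(1, 2))), -1)), 2) = Pow(Add(-1, Mul(-4, Pow(2, Rational(1, 2)))), 2)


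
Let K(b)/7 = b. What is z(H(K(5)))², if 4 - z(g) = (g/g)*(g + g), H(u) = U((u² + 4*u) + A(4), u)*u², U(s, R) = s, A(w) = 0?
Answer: 11183981308516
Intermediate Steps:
K(b) = 7*b
H(u) = u²*(u² + 4*u) (H(u) = ((u² + 4*u) + 0)*u² = (u² + 4*u)*u² = u²*(u² + 4*u))
z(g) = 4 - 2*g (z(g) = 4 - g/g*(g + g) = 4 - 2*g)
z(H(K(5)))² = (4 - 2*(7*5)³*(4 + 7*5))² = (4 - 2*35³*(4 + 35))² = (4 - 85750*39)² = (4 - 2*1672125)² = (4 - 3344250)² = (-3344246)² = 11183981308516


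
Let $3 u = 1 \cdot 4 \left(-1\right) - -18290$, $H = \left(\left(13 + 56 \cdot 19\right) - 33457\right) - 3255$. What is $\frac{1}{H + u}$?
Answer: $- \frac{3}{88619} \approx -3.3853 \cdot 10^{-5}$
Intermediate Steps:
$H = -35635$ ($H = \left(\left(13 + 1064\right) - 33457\right) - 3255 = \left(1077 - 33457\right) - 3255 = -32380 - 3255 = -35635$)
$u = \frac{18286}{3}$ ($u = \frac{1 \cdot 4 \left(-1\right) - -18290}{3} = \frac{4 \left(-1\right) + 18290}{3} = \frac{-4 + 18290}{3} = \frac{1}{3} \cdot 18286 = \frac{18286}{3} \approx 6095.3$)
$\frac{1}{H + u} = \frac{1}{-35635 + \frac{18286}{3}} = \frac{1}{- \frac{88619}{3}} = - \frac{3}{88619}$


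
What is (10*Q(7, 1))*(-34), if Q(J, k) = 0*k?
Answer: 0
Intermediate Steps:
Q(J, k) = 0
(10*Q(7, 1))*(-34) = (10*0)*(-34) = 0*(-34) = 0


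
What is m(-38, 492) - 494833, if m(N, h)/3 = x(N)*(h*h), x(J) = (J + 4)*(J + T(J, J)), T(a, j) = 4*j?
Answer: 4690705487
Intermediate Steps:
x(J) = 5*J*(4 + J) (x(J) = (J + 4)*(J + 4*J) = (4 + J)*(5*J) = 5*J*(4 + J))
m(N, h) = 15*N*h²*(4 + N) (m(N, h) = 3*((5*N*(4 + N))*(h*h)) = 3*((5*N*(4 + N))*h²) = 3*(5*N*h²*(4 + N)) = 15*N*h²*(4 + N))
m(-38, 492) - 494833 = 15*(-38)*492²*(4 - 38) - 494833 = 15*(-38)*242064*(-34) - 494833 = 4691200320 - 494833 = 4690705487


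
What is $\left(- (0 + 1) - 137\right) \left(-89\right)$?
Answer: $12282$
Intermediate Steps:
$\left(- (0 + 1) - 137\right) \left(-89\right) = \left(\left(-1\right) 1 - 137\right) \left(-89\right) = \left(-1 - 137\right) \left(-89\right) = \left(-138\right) \left(-89\right) = 12282$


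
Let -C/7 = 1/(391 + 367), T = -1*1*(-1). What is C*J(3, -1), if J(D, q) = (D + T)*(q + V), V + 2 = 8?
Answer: -70/379 ≈ -0.18470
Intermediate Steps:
V = 6 (V = -2 + 8 = 6)
T = 1 (T = -1*(-1) = 1)
J(D, q) = (1 + D)*(6 + q) (J(D, q) = (D + 1)*(q + 6) = (1 + D)*(6 + q))
C = -7/758 (C = -7/(391 + 367) = -7/758 ≈ -0.0092348)
C*J(3, -1) = -7*(6 - 1 + 6*3 + 3*(-1))/758 = -7*(6 - 1 + 18 - 3)/758 = -7/758*20 = -70/379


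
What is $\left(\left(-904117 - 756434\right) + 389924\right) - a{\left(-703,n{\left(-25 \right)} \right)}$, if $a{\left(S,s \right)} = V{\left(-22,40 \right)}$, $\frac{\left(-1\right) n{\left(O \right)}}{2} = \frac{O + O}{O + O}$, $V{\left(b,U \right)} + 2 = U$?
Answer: $-1270665$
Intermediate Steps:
$V{\left(b,U \right)} = -2 + U$
$n{\left(O \right)} = -2$ ($n{\left(O \right)} = - 2 \frac{O + O}{O + O} = - 2 \frac{2 O}{2 O} = - 2 \cdot 2 O \frac{1}{2 O} = \left(-2\right) 1 = -2$)
$a{\left(S,s \right)} = 38$ ($a{\left(S,s \right)} = -2 + 40 = 38$)
$\left(\left(-904117 - 756434\right) + 389924\right) - a{\left(-703,n{\left(-25 \right)} \right)} = \left(\left(-904117 - 756434\right) + 389924\right) - 38 = \left(-1660551 + 389924\right) - 38 = -1270627 - 38 = -1270665$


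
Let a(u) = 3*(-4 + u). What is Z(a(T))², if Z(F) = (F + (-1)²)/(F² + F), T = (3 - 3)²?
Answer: 1/144 ≈ 0.0069444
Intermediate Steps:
T = 0 (T = 0² = 0)
a(u) = -12 + 3*u
Z(F) = (1 + F)/(F + F²) (Z(F) = (F + 1)/(F + F²) = (1 + F)/(F + F²))
Z(a(T))² = (1/(-12 + 3*0))² = (1/(-12 + 0))² = (1/(-12))² = (-1/12)² = 1/144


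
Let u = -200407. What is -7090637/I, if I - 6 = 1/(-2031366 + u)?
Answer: -15824692209401/13390637 ≈ -1.1818e+6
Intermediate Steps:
I = 13390637/2231773 (I = 6 + 1/(-2031366 - 200407) = 6 + 1/(-2231773) = 6 - 1/2231773 = 13390637/2231773 ≈ 6.0000)
-7090637/I = -7090637/13390637/2231773 = -7090637*2231773/13390637 = -15824692209401/13390637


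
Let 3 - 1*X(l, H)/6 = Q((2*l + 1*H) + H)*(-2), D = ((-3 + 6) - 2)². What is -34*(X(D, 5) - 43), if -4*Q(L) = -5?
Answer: 340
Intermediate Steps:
Q(L) = 5/4 (Q(L) = -¼*(-5) = 5/4)
D = 1 (D = (3 - 2)² = 1² = 1)
X(l, H) = 33 (X(l, H) = 18 - 15*(-2)/2 = 18 - 6*(-5/2) = 18 + 15 = 33)
-34*(X(D, 5) - 43) = -34*(33 - 43) = -34*(-10) = 340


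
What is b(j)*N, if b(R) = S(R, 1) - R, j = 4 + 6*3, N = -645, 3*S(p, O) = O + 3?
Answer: 13330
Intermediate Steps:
S(p, O) = 1 + O/3 (S(p, O) = (O + 3)/3 = (3 + O)/3 = 1 + O/3)
j = 22 (j = 4 + 18 = 22)
b(R) = 4/3 - R (b(R) = (1 + (1/3)*1) - R = (1 + 1/3) - R = 4/3 - R)
b(j)*N = (4/3 - 1*22)*(-645) = (4/3 - 22)*(-645) = -62/3*(-645) = 13330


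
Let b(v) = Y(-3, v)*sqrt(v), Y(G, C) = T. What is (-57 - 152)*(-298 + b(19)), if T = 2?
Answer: 62282 - 418*sqrt(19) ≈ 60460.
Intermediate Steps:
Y(G, C) = 2
b(v) = 2*sqrt(v)
(-57 - 152)*(-298 + b(19)) = (-57 - 152)*(-298 + 2*sqrt(19)) = -209*(-298 + 2*sqrt(19)) = 62282 - 418*sqrt(19)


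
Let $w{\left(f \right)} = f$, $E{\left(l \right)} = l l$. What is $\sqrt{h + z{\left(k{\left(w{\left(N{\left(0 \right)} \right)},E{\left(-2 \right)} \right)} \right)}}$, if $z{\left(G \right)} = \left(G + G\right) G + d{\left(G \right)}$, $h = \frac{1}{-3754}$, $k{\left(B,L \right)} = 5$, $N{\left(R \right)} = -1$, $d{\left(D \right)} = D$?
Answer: $\frac{9 \sqrt{9568946}}{3754} \approx 7.4162$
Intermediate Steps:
$E{\left(l \right)} = l^{2}$
$h = - \frac{1}{3754} \approx -0.00026638$
$z{\left(G \right)} = G + 2 G^{2}$ ($z{\left(G \right)} = \left(G + G\right) G + G = 2 G G + G = 2 G^{2} + G = G + 2 G^{2}$)
$\sqrt{h + z{\left(k{\left(w{\left(N{\left(0 \right)} \right)},E{\left(-2 \right)} \right)} \right)}} = \sqrt{- \frac{1}{3754} + 5 \left(1 + 2 \cdot 5\right)} = \sqrt{- \frac{1}{3754} + 5 \left(1 + 10\right)} = \sqrt{- \frac{1}{3754} + 5 \cdot 11} = \sqrt{- \frac{1}{3754} + 55} = \sqrt{\frac{206469}{3754}} = \frac{9 \sqrt{9568946}}{3754}$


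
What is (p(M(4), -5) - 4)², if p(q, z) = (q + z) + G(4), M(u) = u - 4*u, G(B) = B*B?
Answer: 25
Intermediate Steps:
G(B) = B²
M(u) = -3*u
p(q, z) = 16 + q + z (p(q, z) = (q + z) + 4² = (q + z) + 16 = 16 + q + z)
(p(M(4), -5) - 4)² = ((16 - 3*4 - 5) - 4)² = ((16 - 12 - 5) - 4)² = (-1 - 4)² = (-5)² = 25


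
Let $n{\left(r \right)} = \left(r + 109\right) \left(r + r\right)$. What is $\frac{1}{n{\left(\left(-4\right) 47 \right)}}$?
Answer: $\frac{1}{29704} \approx 3.3666 \cdot 10^{-5}$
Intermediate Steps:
$n{\left(r \right)} = 2 r \left(109 + r\right)$ ($n{\left(r \right)} = \left(109 + r\right) 2 r = 2 r \left(109 + r\right)$)
$\frac{1}{n{\left(\left(-4\right) 47 \right)}} = \frac{1}{2 \left(\left(-4\right) 47\right) \left(109 - 188\right)} = \frac{1}{2 \left(-188\right) \left(109 - 188\right)} = \frac{1}{2 \left(-188\right) \left(-79\right)} = \frac{1}{29704}$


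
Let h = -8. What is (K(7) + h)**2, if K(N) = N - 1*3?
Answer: 16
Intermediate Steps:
K(N) = -3 + N (K(N) = N - 3 = -3 + N)
(K(7) + h)**2 = ((-3 + 7) - 8)**2 = (4 - 8)**2 = (-4)**2 = 16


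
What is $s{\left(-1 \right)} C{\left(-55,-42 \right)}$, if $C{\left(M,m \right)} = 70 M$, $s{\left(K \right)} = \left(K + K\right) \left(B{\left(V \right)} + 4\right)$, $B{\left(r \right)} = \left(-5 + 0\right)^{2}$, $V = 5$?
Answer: $223300$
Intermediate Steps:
$B{\left(r \right)} = 25$ ($B{\left(r \right)} = \left(-5\right)^{2} = 25$)
$s{\left(K \right)} = 58 K$ ($s{\left(K \right)} = \left(K + K\right) \left(25 + 4\right) = 2 K 29 = 58 K$)
$s{\left(-1 \right)} C{\left(-55,-42 \right)} = 58 \left(-1\right) 70 \left(-55\right) = \left(-58\right) \left(-3850\right) = 223300$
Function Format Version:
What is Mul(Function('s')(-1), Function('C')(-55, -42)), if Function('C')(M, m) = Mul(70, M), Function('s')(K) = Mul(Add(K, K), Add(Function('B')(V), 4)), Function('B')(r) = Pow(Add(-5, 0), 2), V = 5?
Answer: 223300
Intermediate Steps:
Function('B')(r) = 25 (Function('B')(r) = Pow(-5, 2) = 25)
Function('s')(K) = Mul(58, K) (Function('s')(K) = Mul(Add(K, K), Add(25, 4)) = Mul(Mul(2, K), 29) = Mul(58, K))
Mul(Function('s')(-1), Function('C')(-55, -42)) = Mul(Mul(58, -1), Mul(70, -55)) = Mul(-58, -3850) = 223300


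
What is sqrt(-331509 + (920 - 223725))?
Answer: I*sqrt(554314) ≈ 744.52*I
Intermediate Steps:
sqrt(-331509 + (920 - 223725)) = sqrt(-331509 - 222805) = sqrt(-554314) = I*sqrt(554314)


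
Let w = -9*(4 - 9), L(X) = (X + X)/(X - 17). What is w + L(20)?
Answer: 175/3 ≈ 58.333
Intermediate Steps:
L(X) = 2*X/(-17 + X) (L(X) = (2*X)/(-17 + X) = 2*X/(-17 + X))
w = 45 (w = -9*(-5) = 45)
w + L(20) = 45 + 2*20/(-17 + 20) = 45 + 2*20/3 = 45 + 2*20*(1/3) = 45 + 40/3 = 175/3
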